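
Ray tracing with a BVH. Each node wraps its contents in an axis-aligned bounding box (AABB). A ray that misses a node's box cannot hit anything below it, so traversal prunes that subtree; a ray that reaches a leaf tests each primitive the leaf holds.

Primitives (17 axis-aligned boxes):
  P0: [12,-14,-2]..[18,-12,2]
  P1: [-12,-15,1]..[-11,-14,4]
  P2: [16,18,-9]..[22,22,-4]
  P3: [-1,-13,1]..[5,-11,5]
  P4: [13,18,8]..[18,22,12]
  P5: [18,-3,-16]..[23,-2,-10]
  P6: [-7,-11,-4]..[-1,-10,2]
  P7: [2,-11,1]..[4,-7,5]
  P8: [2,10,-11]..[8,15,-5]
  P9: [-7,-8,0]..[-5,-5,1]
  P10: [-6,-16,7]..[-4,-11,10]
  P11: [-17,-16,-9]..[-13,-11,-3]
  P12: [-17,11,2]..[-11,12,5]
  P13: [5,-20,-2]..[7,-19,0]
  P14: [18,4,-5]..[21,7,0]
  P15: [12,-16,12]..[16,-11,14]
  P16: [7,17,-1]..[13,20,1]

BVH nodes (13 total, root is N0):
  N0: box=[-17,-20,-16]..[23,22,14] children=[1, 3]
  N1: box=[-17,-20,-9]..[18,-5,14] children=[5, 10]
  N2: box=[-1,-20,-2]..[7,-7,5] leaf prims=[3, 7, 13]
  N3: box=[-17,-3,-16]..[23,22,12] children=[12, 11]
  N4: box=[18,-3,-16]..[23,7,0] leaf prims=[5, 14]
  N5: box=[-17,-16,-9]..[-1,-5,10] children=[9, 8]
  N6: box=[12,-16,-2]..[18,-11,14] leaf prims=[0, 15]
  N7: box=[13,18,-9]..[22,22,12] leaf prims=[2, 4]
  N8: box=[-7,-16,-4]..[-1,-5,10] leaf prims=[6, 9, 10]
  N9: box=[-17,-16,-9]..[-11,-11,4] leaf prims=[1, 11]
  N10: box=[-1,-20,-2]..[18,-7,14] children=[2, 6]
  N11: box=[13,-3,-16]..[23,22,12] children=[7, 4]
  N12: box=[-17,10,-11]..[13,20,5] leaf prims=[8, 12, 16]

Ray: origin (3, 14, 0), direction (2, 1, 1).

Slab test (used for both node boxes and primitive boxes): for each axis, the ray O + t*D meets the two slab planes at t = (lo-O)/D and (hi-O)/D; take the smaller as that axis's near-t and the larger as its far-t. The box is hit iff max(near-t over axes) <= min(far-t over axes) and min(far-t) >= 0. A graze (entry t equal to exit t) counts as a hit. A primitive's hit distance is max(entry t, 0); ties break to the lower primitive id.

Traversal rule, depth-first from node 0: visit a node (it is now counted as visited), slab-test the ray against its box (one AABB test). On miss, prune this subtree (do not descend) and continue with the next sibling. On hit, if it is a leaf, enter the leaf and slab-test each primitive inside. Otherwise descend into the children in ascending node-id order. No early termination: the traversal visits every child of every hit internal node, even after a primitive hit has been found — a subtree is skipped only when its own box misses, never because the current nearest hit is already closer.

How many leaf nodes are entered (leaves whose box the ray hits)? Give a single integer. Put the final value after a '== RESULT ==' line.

Traverse from the root:
N0 x:[-10,10] y:[-34,8] z:[-16,14] -> hit [-10,8], descend [1, 3]
  N1 x:[-10,15/2] y:[-34,-19] z:[-9,14] -> miss, prune
  N3 x:[-10,10] y:[-17,8] z:[-16,12] -> hit [-10,8], descend [11, 12]
    N11 x:[5,10] y:[-17,8] z:[-16,12] -> hit [5,8], descend [4, 7]
      N4 x:[15/2,10] y:[-17,-7] z:[-16,0] -> miss, prune
      N7 x:[5,19/2] y:[4,8] z:[-9,12] -> hit [5,8] leaf, test {P2(miss), P4(miss)}
    N12 x:[-10,5] y:[-4,6] z:[-11,5] -> hit [-4,5] leaf, test {P8(miss), P12(miss), P16(miss)}

Summary -> nodes [0, 1, 3, 11, 4, 7, 12]; box-tests=7; leaf-entries=2; first=miss

== RESULT ==
2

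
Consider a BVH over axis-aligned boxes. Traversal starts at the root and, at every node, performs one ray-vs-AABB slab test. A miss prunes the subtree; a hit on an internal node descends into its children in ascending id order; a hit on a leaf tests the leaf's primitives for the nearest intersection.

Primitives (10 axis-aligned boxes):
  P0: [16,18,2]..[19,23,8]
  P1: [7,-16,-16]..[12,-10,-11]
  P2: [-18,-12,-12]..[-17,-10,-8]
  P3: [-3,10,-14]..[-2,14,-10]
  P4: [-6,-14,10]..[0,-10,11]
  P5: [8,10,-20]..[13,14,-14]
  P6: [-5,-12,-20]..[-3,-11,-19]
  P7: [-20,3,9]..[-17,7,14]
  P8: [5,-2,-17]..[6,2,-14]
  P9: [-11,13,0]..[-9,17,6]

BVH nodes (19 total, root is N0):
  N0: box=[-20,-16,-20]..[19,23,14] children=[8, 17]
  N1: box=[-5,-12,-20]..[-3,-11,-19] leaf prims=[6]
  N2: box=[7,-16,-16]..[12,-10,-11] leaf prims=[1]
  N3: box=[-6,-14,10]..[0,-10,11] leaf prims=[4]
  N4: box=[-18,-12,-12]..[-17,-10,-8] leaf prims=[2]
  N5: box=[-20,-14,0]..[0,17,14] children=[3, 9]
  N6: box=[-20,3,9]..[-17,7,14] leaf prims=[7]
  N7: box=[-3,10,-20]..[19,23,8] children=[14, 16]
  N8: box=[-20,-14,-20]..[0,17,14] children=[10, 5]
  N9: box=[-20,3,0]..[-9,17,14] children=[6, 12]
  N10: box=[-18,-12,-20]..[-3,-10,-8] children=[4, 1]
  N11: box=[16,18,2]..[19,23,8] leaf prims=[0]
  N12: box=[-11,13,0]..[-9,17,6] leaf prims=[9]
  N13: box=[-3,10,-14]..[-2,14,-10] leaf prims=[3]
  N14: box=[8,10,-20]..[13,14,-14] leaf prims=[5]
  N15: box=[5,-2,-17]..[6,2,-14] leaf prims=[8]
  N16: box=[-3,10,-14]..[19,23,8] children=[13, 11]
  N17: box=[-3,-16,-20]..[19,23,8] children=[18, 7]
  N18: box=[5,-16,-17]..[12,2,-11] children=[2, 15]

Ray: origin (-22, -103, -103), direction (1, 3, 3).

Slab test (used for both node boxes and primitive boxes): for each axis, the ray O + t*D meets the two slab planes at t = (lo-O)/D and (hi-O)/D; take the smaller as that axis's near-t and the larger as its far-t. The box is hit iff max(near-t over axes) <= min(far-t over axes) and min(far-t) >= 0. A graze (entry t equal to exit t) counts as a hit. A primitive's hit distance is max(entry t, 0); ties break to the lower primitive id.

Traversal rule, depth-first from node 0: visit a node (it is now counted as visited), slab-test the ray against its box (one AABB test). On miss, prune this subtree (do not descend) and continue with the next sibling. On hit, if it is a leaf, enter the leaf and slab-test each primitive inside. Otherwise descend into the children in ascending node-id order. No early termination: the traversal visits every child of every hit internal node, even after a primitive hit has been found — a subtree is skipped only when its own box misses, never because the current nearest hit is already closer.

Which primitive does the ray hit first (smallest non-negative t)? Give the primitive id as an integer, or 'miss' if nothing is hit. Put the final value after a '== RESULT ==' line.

Trace the traversal:
N0 x:[2,41] y:[29,42] z:[83/3,39] -> hit [29,39], descend [8, 17]
  N8 x:[2,22] y:[89/3,40] z:[83/3,39] -> miss, prune
  N17 x:[19,41] y:[29,42] z:[83/3,37] -> hit [29,37], descend [7, 18]
    N7 x:[19,41] y:[113/3,42] z:[83/3,37] -> miss, prune
    N18 x:[27,34] y:[29,35] z:[86/3,92/3] -> hit [29,92/3], descend [2, 15]
      N2 x:[29,34] y:[29,31] z:[29,92/3] -> hit [29,92/3] leaf, test {P1@t=29}
      N15 x:[27,28] y:[101/3,35] z:[86/3,89/3] -> miss, prune

Visited [0, 8, 17, 7, 18, 2, 15]. Tests: 7 box, 1 leaf. Nearest: P1.

== RESULT ==
1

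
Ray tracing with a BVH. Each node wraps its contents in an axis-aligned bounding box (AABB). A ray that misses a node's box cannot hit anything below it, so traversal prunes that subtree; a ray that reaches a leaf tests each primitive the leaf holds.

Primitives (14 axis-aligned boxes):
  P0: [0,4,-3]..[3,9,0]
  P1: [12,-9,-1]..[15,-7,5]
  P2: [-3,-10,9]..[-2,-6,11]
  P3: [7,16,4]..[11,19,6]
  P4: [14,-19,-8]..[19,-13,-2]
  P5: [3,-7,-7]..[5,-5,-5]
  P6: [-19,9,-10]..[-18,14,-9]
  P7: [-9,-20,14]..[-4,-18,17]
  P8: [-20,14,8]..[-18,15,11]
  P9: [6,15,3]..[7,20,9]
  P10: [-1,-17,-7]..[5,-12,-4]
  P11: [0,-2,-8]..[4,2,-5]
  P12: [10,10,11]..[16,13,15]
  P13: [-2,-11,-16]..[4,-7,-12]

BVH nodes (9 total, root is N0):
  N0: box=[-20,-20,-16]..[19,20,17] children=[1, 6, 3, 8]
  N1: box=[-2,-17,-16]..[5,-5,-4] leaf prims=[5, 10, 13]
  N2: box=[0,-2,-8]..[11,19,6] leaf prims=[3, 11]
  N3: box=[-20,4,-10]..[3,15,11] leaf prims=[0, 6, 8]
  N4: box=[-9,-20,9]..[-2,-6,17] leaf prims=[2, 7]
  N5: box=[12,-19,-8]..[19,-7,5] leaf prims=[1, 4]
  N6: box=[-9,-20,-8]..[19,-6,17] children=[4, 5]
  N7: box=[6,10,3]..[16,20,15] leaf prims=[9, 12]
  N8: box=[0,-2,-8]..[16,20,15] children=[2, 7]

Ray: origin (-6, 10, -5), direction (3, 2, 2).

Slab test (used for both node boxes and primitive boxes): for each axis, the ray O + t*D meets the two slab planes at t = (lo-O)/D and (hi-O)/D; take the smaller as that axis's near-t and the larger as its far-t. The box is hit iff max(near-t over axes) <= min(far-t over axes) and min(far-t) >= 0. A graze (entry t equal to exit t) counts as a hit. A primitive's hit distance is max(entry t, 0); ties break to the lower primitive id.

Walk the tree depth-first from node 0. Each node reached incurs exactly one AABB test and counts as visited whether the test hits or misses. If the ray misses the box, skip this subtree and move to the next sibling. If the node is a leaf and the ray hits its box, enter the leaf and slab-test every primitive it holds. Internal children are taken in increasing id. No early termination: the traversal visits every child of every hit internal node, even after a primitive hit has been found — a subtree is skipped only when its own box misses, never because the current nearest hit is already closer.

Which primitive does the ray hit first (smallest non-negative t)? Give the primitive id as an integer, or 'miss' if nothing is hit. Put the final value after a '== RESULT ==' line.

Trace the traversal:
N0 x:[-14/3,25/3] y:[-15,5] z:[-11/2,11] -> hit [-14/3,5], descend [1, 3, 6, 8]
  N1 x:[4/3,11/3] y:[-27/2,-15/2] z:[-11/2,1/2] -> miss, prune
  N3 x:[-14/3,3] y:[-3,5/2] z:[-5/2,8] -> hit [-5/2,5/2] leaf, test {P0(miss), P6(miss), P8(miss)}
  N6 x:[-1,25/3] y:[-15,-8] z:[-3/2,11] -> miss, prune
  N8 x:[2,22/3] y:[-6,5] z:[-3/2,10] -> hit [2,5], descend [2, 7]
    N2 x:[2,17/3] y:[-6,9/2] z:[-3/2,11/2] -> hit [2,9/2] leaf, test {P3@t=9/2, P11(miss)}
    N7 x:[4,22/3] y:[0,5] z:[4,10] -> hit [4,5] leaf, test {P9@t=4, P12(miss)}

Summary -> nodes [0, 1, 3, 6, 8, 2, 7]; box-tests=7; leaf-entries=3; first=P9

== RESULT ==
9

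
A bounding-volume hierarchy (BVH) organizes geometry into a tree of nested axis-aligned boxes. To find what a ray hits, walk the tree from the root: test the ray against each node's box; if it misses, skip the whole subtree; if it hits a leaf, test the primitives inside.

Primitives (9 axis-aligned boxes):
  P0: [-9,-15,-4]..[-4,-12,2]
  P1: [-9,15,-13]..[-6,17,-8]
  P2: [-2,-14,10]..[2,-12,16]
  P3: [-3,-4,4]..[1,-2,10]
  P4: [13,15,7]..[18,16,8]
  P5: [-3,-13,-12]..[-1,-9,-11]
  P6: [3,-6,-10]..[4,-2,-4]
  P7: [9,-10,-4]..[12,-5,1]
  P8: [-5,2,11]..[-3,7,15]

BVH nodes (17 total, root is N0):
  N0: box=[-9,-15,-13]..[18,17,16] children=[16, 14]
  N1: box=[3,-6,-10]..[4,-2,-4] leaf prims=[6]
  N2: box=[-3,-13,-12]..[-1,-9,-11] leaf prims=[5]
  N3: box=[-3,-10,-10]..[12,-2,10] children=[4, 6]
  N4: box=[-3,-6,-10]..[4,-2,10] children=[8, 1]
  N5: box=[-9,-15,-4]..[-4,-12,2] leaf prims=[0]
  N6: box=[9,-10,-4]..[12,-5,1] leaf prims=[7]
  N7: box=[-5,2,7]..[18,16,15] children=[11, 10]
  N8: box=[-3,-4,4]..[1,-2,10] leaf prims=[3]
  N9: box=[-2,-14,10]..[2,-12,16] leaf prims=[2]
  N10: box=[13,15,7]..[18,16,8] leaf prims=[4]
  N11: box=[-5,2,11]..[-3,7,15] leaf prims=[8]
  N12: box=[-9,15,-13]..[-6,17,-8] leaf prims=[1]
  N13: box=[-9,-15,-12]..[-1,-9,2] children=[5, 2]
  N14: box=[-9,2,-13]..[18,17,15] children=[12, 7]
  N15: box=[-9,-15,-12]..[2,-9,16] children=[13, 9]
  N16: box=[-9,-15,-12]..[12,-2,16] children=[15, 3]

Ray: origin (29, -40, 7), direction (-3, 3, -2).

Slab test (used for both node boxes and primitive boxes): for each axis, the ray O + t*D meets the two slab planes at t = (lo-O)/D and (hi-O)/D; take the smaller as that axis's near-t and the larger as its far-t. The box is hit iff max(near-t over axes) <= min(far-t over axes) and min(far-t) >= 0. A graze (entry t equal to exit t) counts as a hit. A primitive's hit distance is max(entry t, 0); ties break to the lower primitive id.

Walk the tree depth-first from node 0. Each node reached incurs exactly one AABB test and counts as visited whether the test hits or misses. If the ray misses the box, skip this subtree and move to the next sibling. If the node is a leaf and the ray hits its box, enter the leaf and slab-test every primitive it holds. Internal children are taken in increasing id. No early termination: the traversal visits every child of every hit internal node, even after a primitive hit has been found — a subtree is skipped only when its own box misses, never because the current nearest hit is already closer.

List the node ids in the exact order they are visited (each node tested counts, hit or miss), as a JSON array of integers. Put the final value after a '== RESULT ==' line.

Walk:
N0 x:[11/3,38/3] y:[25/3,19] z:[-9/2,10] -> hit [25/3,10], descend [14, 16]
  N14 x:[11/3,38/3] y:[14,19] z:[-4,10] -> miss, prune
  N16 x:[17/3,38/3] y:[25/3,38/3] z:[-9/2,19/2] -> hit [25/3,19/2], descend [3, 15]
    N3 x:[17/3,32/3] y:[10,38/3] z:[-3/2,17/2] -> miss, prune
    N15 x:[9,38/3] y:[25/3,31/3] z:[-9/2,19/2] -> hit [9,19/2], descend [9, 13]
      N9 x:[9,31/3] y:[26/3,28/3] z:[-9/2,-3/2] -> miss, prune
      N13 x:[10,38/3] y:[25/3,31/3] z:[5/2,19/2] -> miss, prune

Summary -> nodes [0, 14, 16, 3, 15, 9, 13]; box-tests=7; leaf-entries=0; first=miss

== RESULT ==
[0, 14, 16, 3, 15, 9, 13]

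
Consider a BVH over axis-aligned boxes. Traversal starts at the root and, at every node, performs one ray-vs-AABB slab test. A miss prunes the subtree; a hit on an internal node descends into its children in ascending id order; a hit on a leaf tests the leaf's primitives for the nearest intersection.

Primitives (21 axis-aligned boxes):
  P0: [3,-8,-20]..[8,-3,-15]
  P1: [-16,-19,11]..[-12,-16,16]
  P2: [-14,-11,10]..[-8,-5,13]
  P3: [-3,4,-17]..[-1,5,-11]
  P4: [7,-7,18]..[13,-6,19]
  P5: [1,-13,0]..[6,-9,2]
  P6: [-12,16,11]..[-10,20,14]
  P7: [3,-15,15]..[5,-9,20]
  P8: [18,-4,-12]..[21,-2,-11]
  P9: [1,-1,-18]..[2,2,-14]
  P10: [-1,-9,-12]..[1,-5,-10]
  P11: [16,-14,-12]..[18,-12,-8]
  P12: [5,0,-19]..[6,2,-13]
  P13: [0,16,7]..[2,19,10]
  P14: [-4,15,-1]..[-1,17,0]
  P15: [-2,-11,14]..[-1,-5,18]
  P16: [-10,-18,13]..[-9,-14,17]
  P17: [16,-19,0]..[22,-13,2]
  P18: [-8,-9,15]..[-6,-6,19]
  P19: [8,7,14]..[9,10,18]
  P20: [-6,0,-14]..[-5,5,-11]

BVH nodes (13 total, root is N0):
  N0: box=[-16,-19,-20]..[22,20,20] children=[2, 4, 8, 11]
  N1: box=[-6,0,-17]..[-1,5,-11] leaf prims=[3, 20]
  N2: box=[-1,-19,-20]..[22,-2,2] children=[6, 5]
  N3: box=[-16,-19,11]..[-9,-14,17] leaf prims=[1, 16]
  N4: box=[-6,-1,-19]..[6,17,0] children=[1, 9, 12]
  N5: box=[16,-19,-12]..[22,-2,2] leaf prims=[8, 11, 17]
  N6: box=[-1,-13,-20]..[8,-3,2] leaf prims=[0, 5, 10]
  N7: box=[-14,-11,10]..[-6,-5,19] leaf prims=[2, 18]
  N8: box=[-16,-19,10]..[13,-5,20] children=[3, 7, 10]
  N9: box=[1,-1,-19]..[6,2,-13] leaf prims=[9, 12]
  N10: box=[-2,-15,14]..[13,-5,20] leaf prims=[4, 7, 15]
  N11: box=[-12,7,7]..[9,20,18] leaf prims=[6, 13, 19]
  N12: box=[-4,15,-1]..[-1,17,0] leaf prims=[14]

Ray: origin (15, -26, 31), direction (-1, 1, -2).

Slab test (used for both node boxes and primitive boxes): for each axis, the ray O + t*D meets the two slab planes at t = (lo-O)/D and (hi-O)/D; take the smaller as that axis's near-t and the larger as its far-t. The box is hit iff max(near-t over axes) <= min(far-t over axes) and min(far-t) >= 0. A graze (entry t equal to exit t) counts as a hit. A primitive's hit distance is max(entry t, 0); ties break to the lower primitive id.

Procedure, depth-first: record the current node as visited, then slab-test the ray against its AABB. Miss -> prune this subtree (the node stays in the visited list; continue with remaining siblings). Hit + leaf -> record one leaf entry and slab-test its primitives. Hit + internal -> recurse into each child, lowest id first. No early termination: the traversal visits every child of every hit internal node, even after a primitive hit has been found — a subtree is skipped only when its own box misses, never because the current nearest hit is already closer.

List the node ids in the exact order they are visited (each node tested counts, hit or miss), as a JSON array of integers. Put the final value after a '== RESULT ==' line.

Walk:
N0 x:[-7,31] y:[7,46] z:[11/2,51/2] -> hit [7,51/2], descend [2, 4, 8, 11]
  N2 x:[-7,16] y:[7,24] z:[29/2,51/2] -> hit [29/2,16], descend [5, 6]
    N5 x:[-7,-1] y:[7,24] z:[29/2,43/2] -> miss, prune
    N6 x:[7,16] y:[13,23] z:[29/2,51/2] -> hit [29/2,16] leaf, test {P0(miss), P5(miss), P10(miss)}
  N4 x:[9,21] y:[25,43] z:[31/2,25] -> miss, prune
  N8 x:[2,31] y:[7,21] z:[11/2,21/2] -> hit [7,21/2], descend [3, 7, 10]
    N3 x:[24,31] y:[7,12] z:[7,10] -> miss, prune
    N7 x:[21,29] y:[15,21] z:[6,21/2] -> miss, prune
    N10 x:[2,17] y:[11,21] z:[11/2,17/2] -> miss, prune
  N11 x:[6,27] y:[33,46] z:[13/2,12] -> miss, prune

Summary -> nodes [0, 2, 5, 6, 4, 8, 3, 7, 10, 11]; box-tests=10; leaf-entries=1; first=miss

== RESULT ==
[0, 2, 5, 6, 4, 8, 3, 7, 10, 11]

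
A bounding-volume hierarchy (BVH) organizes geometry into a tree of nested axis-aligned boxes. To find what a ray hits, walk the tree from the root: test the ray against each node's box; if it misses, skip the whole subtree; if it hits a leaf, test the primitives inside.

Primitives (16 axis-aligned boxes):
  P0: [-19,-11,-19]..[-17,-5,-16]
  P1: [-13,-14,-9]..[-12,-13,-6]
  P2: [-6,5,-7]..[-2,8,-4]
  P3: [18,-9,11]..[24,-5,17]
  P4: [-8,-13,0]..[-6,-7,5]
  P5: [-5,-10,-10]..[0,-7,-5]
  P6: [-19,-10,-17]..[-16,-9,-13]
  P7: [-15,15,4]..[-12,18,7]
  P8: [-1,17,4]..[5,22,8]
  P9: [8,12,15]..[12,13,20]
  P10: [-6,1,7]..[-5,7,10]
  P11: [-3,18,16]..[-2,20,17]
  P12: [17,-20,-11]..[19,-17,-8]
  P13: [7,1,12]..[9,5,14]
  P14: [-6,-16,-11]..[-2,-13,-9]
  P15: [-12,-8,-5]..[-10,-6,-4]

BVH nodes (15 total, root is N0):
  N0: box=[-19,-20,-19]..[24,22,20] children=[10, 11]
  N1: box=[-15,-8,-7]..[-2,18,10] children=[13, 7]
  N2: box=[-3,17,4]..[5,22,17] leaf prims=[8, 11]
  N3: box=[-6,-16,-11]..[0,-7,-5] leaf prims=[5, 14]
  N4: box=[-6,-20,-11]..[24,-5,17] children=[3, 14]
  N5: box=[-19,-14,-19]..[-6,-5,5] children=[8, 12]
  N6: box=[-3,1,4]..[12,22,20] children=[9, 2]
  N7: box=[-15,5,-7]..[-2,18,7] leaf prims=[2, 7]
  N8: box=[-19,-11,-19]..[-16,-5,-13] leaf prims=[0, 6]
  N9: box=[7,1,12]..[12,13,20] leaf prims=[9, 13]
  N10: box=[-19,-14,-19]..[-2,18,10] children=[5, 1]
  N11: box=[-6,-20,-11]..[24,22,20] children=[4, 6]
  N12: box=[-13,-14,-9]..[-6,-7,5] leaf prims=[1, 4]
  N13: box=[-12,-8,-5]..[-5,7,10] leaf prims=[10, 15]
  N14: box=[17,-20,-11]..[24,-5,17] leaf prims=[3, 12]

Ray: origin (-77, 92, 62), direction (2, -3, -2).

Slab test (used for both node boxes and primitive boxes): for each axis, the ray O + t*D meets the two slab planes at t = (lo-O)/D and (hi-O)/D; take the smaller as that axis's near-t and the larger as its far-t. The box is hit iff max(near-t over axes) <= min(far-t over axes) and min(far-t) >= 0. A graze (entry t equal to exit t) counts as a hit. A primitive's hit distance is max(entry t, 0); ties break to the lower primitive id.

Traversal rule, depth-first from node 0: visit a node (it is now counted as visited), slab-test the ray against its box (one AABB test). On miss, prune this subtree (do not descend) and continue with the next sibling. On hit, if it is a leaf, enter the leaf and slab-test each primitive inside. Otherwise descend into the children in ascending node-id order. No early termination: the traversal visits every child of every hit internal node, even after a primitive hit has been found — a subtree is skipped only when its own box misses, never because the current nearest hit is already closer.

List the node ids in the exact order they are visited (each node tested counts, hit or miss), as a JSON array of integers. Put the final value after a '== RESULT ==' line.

Trace the traversal:
N0 x:[29,101/2] y:[70/3,112/3] z:[21,81/2] -> hit [29,112/3], descend [10, 11]
  N10 x:[29,75/2] y:[74/3,106/3] z:[26,81/2] -> hit [29,106/3], descend [1, 5]
    N1 x:[31,75/2] y:[74/3,100/3] z:[26,69/2] -> hit [31,100/3], descend [7, 13]
      N7 x:[31,75/2] y:[74/3,29] z:[55/2,69/2] -> miss, prune
      N13 x:[65/2,36] y:[85/3,100/3] z:[26,67/2] -> hit [65/2,100/3] leaf, test {P10(miss), P15@t=33}
    N5 x:[29,71/2] y:[97/3,106/3] z:[57/2,81/2] -> hit [97/3,106/3], descend [8, 12]
      N8 x:[29,61/2] y:[97/3,103/3] z:[75/2,81/2] -> miss, prune
      N12 x:[32,71/2] y:[33,106/3] z:[57/2,71/2] -> hit [33,106/3] leaf, test {P1(miss), P4(miss)}
  N11 x:[71/2,101/2] y:[70/3,112/3] z:[21,73/2] -> hit [71/2,73/2], descend [4, 6]
    N4 x:[71/2,101/2] y:[97/3,112/3] z:[45/2,73/2] -> hit [71/2,73/2], descend [3, 14]
      N3 x:[71/2,77/2] y:[33,36] z:[67/2,73/2] -> hit [71/2,36] leaf, test {P5(miss), P14@t=71/2}
      N14 x:[47,101/2] y:[97/3,112/3] z:[45/2,73/2] -> miss, prune
    N6 x:[37,89/2] y:[70/3,91/3] z:[21,29] -> miss, prune

Summary -> nodes [0, 10, 1, 7, 13, 5, 8, 12, 11, 4, 3, 14, 6]; box-tests=13; leaf-entries=3; first=P15

== RESULT ==
[0, 10, 1, 7, 13, 5, 8, 12, 11, 4, 3, 14, 6]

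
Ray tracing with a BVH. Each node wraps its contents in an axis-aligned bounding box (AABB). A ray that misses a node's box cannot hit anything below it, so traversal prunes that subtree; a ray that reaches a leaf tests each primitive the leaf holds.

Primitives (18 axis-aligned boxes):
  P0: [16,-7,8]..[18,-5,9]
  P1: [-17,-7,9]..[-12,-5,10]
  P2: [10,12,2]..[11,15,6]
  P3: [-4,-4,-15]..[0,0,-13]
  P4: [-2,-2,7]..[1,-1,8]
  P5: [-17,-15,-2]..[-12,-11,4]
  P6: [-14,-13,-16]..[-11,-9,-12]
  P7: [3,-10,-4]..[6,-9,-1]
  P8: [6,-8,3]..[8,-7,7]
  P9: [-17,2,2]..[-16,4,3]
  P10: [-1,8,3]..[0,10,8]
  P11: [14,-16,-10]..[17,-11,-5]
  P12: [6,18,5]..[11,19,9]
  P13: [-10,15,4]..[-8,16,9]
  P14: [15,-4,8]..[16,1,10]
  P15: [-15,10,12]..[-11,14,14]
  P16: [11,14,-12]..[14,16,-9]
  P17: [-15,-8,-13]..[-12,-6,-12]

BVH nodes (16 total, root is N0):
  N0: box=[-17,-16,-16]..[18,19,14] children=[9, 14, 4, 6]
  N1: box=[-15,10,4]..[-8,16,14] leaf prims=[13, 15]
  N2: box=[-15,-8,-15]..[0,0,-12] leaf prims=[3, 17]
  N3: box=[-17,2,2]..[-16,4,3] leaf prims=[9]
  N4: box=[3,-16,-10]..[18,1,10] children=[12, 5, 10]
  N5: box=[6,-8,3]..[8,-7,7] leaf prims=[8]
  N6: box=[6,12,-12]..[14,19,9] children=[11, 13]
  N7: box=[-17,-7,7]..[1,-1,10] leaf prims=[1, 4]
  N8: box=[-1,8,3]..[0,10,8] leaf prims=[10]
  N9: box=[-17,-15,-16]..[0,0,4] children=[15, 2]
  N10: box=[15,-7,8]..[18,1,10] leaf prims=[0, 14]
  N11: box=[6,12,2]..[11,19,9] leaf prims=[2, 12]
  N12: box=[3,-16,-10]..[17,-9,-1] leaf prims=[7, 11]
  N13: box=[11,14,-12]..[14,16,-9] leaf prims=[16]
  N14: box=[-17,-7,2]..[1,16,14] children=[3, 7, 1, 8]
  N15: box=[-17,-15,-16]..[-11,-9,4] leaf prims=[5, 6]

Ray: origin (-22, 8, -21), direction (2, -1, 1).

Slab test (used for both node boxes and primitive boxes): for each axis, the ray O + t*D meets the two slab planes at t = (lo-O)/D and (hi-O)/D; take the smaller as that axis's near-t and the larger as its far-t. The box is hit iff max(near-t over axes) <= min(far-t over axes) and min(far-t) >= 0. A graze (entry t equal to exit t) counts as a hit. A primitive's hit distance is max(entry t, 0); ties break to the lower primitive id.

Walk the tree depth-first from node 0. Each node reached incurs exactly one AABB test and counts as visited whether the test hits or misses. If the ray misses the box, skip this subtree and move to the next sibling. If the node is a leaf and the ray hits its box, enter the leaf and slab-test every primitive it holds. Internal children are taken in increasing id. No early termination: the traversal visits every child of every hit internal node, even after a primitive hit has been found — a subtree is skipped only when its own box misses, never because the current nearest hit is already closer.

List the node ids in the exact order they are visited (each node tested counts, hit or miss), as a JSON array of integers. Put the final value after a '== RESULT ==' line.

Walk:
N0 x:[5/2,20] y:[-11,24] z:[5,35] -> hit [5,20], descend [4, 6, 9, 14]
  N4 x:[25/2,20] y:[7,24] z:[11,31] -> hit [25/2,20], descend [5, 10, 12]
    N5 x:[14,15] y:[15,16] z:[24,28] -> miss, prune
    N10 x:[37/2,20] y:[7,15] z:[29,31] -> miss, prune
    N12 x:[25/2,39/2] y:[17,24] z:[11,20] -> hit [17,39/2] leaf, test {P7(miss), P11(miss)}
  N6 x:[14,18] y:[-11,-4] z:[9,30] -> miss, prune
  N9 x:[5/2,11] y:[8,23] z:[5,25] -> hit [8,11], descend [2, 15]
    N2 x:[7/2,11] y:[8,16] z:[6,9] -> hit [8,9] leaf, test {P3(miss), P17(miss)}
    N15 x:[5/2,11/2] y:[17,23] z:[5,25] -> miss, prune
  N14 x:[5/2,23/2] y:[-8,15] z:[23,35] -> miss, prune

order=[0, 4, 5, 10, 12, 6, 9, 2, 15, 14]  |boxes|=10  |leaves|=2  hit=miss

== RESULT ==
[0, 4, 5, 10, 12, 6, 9, 2, 15, 14]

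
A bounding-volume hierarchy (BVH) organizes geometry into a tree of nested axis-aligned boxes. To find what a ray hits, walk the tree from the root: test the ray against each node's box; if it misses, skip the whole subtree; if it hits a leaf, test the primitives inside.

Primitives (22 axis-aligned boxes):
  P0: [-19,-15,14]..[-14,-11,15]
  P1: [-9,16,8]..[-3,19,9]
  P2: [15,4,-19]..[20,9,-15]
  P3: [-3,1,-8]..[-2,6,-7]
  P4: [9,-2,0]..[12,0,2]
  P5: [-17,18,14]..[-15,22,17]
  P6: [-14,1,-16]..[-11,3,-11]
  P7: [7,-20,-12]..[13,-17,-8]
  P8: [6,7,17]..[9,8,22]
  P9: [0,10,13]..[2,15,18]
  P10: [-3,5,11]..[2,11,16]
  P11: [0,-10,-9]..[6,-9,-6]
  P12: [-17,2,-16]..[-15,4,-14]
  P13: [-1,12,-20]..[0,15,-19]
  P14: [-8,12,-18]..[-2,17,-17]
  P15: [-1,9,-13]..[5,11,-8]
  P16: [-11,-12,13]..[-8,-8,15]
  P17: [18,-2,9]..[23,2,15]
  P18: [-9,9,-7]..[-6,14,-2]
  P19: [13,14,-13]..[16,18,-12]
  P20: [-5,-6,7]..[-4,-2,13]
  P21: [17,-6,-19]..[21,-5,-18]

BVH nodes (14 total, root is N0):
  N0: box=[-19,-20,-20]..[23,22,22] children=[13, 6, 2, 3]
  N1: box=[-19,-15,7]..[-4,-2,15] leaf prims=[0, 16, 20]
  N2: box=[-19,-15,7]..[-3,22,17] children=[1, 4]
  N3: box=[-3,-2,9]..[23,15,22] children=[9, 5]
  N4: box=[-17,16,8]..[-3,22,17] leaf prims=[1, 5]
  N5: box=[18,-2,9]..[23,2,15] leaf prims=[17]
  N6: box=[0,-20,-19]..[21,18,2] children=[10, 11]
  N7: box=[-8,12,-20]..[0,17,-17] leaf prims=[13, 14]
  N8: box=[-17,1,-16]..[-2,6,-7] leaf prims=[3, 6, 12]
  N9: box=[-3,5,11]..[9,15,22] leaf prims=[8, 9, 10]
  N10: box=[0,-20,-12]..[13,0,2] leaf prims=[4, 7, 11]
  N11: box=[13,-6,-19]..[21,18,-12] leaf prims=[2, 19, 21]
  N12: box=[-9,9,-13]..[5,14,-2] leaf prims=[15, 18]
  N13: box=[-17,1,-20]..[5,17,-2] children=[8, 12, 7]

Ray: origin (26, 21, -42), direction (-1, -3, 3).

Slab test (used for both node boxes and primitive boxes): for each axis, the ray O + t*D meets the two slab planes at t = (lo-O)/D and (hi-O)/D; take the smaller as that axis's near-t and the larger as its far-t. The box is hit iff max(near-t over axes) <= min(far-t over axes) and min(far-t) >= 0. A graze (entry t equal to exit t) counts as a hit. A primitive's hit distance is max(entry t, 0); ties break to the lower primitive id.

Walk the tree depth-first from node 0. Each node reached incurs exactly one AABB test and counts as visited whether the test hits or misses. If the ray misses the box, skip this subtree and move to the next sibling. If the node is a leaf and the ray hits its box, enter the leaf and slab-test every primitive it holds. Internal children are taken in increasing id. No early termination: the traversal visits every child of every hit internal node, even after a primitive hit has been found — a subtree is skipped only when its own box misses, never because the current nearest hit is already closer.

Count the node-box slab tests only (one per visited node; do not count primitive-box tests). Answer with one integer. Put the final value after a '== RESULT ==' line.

Walk:
N0 x:[3,45] y:[-1/3,41/3] z:[22/3,64/3] -> hit [22/3,41/3], descend [2, 3, 6, 13]
  N2 x:[29,45] y:[-1/3,12] z:[49/3,59/3] -> miss, prune
  N3 x:[3,29] y:[2,23/3] z:[17,64/3] -> miss, prune
  N6 x:[5,26] y:[1,41/3] z:[23/3,44/3] -> hit [23/3,41/3], descend [10, 11]
    N10 x:[13,26] y:[7,41/3] z:[10,44/3] -> hit [13,41/3] leaf, test {P4(miss), P7(miss), P11(miss)}
    N11 x:[5,13] y:[1,9] z:[23/3,10] -> hit [23/3,9] leaf, test {P2(miss), P19(miss), P21(miss)}
  N13 x:[21,43] y:[4/3,20/3] z:[22/3,40/3] -> miss, prune

order=[0, 2, 3, 6, 10, 11, 13]  |boxes|=7  |leaves|=2  hit=miss

== RESULT ==
7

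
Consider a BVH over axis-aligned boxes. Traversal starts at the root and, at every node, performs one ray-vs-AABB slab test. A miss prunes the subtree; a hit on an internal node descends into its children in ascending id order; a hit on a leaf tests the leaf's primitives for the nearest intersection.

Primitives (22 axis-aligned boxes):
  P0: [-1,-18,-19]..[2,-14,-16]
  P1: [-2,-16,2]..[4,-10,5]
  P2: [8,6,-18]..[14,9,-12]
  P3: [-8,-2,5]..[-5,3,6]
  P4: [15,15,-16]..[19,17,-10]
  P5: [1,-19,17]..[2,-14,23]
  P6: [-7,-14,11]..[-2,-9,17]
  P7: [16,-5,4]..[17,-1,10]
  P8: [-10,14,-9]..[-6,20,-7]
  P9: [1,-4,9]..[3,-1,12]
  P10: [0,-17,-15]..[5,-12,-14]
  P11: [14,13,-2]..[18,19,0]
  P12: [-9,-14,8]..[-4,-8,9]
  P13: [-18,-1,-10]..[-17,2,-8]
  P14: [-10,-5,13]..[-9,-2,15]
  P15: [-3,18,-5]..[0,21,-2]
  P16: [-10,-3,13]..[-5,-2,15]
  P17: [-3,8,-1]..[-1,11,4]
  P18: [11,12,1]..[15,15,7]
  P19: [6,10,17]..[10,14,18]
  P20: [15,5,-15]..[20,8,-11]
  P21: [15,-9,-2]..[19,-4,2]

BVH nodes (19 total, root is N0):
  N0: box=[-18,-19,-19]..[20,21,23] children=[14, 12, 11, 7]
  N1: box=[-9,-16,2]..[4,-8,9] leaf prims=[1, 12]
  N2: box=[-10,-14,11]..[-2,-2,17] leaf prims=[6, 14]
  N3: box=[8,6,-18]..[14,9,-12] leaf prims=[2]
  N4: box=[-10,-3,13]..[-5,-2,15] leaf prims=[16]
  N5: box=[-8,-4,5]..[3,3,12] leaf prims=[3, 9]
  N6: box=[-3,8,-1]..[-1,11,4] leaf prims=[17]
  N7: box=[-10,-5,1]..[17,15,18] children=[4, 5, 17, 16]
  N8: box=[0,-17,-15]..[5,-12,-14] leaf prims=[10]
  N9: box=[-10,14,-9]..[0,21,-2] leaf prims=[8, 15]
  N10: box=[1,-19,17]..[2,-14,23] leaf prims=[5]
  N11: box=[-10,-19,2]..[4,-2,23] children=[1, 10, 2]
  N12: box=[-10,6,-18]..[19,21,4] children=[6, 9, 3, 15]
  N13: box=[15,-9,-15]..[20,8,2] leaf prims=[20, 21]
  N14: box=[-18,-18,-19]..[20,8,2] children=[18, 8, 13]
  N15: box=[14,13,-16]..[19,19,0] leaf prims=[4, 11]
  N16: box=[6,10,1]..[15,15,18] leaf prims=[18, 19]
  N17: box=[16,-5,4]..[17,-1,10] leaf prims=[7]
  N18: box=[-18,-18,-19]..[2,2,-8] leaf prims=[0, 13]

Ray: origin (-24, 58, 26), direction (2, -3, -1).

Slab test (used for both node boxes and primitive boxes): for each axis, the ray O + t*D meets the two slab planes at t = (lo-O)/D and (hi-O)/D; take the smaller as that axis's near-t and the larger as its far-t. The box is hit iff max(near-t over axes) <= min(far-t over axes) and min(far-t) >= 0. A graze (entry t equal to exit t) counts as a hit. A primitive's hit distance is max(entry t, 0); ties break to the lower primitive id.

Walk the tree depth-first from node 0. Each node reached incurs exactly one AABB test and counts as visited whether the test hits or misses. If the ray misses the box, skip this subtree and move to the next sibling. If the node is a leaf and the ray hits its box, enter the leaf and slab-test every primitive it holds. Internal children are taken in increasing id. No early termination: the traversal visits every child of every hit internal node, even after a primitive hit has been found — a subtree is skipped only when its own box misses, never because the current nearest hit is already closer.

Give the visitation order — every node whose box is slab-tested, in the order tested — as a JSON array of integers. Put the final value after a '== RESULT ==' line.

Walk:
N0 x:[3,22] y:[37/3,77/3] z:[3,45] -> hit [37/3,22], descend [7, 11, 12, 14]
  N7 x:[7,41/2] y:[43/3,21] z:[8,25] -> hit [43/3,41/2], descend [4, 5, 16, 17]
    N4 x:[7,19/2] y:[20,61/3] z:[11,13] -> miss, prune
    N5 x:[8,27/2] y:[55/3,62/3] z:[14,21] -> miss, prune
    N16 x:[15,39/2] y:[43/3,16] z:[8,25] -> hit [15,16] leaf, test {P18(miss), P19(miss)}
    N17 x:[20,41/2] y:[59/3,21] z:[16,22] -> hit [20,41/2] leaf, test {P7@t=20}
  N11 x:[7,14] y:[20,77/3] z:[3,24] -> miss, prune
  N12 x:[7,43/2] y:[37/3,52/3] z:[22,44] -> miss, prune
  N14 x:[3,22] y:[50/3,76/3] z:[24,45] -> miss, prune

9 AABB tests over nodes [0, 7, 4, 5, 16, 17, 11, 12, 14]; 2 leaves entered; closest P7.

== RESULT ==
[0, 7, 4, 5, 16, 17, 11, 12, 14]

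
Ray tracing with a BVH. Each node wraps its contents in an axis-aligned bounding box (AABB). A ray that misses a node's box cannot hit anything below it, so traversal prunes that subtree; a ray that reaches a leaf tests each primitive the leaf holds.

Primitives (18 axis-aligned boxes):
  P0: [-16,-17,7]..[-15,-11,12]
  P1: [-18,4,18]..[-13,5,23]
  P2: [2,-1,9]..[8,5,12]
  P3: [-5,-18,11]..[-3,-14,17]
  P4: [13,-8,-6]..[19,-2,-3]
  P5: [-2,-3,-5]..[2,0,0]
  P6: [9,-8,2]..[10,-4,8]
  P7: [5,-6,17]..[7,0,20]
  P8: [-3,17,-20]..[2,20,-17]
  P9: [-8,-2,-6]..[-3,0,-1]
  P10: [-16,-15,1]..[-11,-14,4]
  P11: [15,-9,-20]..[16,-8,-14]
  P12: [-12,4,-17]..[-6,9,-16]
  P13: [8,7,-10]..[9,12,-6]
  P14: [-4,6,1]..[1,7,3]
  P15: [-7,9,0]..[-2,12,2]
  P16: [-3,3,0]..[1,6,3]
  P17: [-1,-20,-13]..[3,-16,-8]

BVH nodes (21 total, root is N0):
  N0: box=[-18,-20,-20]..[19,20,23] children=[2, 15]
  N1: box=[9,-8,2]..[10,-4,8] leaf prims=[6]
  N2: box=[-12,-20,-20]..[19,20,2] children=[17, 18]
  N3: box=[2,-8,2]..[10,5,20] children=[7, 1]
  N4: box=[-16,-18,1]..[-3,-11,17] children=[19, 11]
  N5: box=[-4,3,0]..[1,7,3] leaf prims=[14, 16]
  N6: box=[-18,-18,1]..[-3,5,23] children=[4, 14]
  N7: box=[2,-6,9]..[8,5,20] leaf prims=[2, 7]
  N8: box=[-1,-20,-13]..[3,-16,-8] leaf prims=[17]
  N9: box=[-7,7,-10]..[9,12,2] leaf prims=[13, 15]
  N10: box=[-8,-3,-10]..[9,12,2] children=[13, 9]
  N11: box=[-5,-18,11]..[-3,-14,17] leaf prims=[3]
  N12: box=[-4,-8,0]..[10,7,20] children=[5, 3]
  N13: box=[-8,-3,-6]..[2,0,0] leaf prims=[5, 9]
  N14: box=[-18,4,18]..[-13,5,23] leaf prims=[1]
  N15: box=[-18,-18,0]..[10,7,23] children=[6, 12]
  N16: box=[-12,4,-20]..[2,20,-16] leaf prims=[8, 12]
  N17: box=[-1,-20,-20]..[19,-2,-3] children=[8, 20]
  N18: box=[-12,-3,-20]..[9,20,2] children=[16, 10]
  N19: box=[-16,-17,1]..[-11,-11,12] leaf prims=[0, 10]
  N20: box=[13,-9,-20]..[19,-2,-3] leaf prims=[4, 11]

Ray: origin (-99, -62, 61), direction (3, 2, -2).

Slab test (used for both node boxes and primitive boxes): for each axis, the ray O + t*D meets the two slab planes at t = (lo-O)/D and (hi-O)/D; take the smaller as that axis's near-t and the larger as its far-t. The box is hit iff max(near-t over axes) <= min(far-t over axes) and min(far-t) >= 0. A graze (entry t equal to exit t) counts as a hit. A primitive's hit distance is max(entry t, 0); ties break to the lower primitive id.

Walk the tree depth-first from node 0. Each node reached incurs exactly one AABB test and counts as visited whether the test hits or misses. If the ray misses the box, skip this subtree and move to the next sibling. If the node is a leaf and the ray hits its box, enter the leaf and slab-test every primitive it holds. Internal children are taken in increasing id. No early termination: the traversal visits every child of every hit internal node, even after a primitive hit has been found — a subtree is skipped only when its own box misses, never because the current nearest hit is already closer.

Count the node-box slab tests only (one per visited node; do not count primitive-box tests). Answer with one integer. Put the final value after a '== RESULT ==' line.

Trace the traversal:
N0 x:[27,118/3] y:[21,41] z:[19,81/2] -> hit [27,118/3], descend [2, 15]
  N2 x:[29,118/3] y:[21,41] z:[59/2,81/2] -> hit [59/2,118/3], descend [17, 18]
    N17 x:[98/3,118/3] y:[21,30] z:[32,81/2] -> miss, prune
    N18 x:[29,36] y:[59/2,41] z:[59/2,81/2] -> hit [59/2,36], descend [10, 16]
      N10 x:[91/3,36] y:[59/2,37] z:[59/2,71/2] -> hit [91/3,71/2], descend [9, 13]
        N9 x:[92/3,36] y:[69/2,37] z:[59/2,71/2] -> hit [69/2,71/2] leaf, test {P13(miss), P15(miss)}
        N13 x:[91/3,101/3] y:[59/2,31] z:[61/2,67/2] -> hit [61/2,31] leaf, test {P5(miss), P9@t=31}
      N16 x:[29,101/3] y:[33,41] z:[77/2,81/2] -> miss, prune
  N15 x:[27,109/3] y:[22,69/2] z:[19,61/2] -> hit [27,61/2], descend [6, 12]
    N6 x:[27,32] y:[22,67/2] z:[19,30] -> hit [27,30], descend [4, 14]
      N4 x:[83/3,32] y:[22,51/2] z:[22,30] -> miss, prune
      N14 x:[27,86/3] y:[33,67/2] z:[19,43/2] -> miss, prune
    N12 x:[95/3,109/3] y:[27,69/2] z:[41/2,61/2] -> miss, prune

order=[0, 2, 17, 18, 10, 9, 13, 16, 15, 6, 4, 14, 12]  |boxes|=13  |leaves|=2  hit=P9

== RESULT ==
13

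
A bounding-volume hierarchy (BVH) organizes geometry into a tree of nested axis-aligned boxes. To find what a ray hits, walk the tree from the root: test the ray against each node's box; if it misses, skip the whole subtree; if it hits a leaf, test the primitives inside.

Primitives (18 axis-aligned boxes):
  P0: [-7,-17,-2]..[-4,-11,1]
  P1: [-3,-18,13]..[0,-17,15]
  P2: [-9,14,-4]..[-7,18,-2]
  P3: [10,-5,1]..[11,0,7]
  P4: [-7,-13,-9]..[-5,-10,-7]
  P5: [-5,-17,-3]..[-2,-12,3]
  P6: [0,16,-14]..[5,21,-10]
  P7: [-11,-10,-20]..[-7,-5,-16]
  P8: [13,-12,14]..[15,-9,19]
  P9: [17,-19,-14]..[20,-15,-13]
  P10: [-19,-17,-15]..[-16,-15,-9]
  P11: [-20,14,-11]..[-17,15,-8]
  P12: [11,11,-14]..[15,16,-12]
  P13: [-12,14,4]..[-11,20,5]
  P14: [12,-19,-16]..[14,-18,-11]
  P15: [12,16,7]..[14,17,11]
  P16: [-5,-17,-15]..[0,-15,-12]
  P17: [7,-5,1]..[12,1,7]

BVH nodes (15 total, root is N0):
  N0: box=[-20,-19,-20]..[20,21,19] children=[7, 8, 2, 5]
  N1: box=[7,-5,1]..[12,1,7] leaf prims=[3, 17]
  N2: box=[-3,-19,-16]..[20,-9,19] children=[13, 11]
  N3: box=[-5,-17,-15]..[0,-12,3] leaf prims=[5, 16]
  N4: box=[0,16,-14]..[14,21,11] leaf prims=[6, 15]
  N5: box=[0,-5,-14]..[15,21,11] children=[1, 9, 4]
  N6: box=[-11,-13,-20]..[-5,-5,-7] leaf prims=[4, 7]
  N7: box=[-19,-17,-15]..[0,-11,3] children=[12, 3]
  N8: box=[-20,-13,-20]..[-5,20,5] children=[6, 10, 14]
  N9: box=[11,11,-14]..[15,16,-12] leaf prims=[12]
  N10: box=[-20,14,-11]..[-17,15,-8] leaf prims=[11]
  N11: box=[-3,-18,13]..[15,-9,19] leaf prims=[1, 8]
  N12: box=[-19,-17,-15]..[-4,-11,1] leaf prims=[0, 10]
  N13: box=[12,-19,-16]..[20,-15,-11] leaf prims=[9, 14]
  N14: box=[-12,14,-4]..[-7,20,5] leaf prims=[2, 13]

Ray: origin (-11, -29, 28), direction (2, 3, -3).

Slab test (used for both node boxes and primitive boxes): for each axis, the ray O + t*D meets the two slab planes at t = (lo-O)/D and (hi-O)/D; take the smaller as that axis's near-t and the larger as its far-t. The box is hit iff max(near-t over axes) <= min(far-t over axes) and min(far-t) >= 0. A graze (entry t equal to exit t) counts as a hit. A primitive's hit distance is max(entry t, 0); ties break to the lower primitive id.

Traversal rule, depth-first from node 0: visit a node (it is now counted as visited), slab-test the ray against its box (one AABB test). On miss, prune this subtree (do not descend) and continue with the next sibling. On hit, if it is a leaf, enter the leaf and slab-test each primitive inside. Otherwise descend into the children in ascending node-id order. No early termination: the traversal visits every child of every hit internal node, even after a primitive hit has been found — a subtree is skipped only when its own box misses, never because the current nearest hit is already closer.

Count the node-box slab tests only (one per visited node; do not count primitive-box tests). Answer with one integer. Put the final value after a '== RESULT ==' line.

Walk:
N0 x:[-9/2,31/2] y:[10/3,50/3] z:[3,16] -> hit [10/3,31/2], descend [2, 5, 7, 8]
  N2 x:[4,31/2] y:[10/3,20/3] z:[3,44/3] -> hit [4,20/3], descend [11, 13]
    N11 x:[4,13] y:[11/3,20/3] z:[3,5] -> hit [4,5] leaf, test {P1(miss), P8(miss)}
    N13 x:[23/2,31/2] y:[10/3,14/3] z:[13,44/3] -> miss, prune
  N5 x:[11/2,13] y:[8,50/3] z:[17/3,14] -> hit [8,13], descend [1, 4, 9]
    N1 x:[9,23/2] y:[8,10] z:[7,9] -> hit [9,9] leaf, test {P3(miss), P17@t=9}
    N4 x:[11/2,25/2] y:[15,50/3] z:[17/3,14] -> miss, prune
    N9 x:[11,13] y:[40/3,15] z:[40/3,14] -> miss, prune
  N7 x:[-4,11/2] y:[4,6] z:[25/3,43/3] -> miss, prune
  N8 x:[-9/2,3] y:[16/3,49/3] z:[23/3,16] -> miss, prune

Summary -> nodes [0, 2, 11, 13, 5, 1, 4, 9, 7, 8]; box-tests=10; leaf-entries=2; first=P17

== RESULT ==
10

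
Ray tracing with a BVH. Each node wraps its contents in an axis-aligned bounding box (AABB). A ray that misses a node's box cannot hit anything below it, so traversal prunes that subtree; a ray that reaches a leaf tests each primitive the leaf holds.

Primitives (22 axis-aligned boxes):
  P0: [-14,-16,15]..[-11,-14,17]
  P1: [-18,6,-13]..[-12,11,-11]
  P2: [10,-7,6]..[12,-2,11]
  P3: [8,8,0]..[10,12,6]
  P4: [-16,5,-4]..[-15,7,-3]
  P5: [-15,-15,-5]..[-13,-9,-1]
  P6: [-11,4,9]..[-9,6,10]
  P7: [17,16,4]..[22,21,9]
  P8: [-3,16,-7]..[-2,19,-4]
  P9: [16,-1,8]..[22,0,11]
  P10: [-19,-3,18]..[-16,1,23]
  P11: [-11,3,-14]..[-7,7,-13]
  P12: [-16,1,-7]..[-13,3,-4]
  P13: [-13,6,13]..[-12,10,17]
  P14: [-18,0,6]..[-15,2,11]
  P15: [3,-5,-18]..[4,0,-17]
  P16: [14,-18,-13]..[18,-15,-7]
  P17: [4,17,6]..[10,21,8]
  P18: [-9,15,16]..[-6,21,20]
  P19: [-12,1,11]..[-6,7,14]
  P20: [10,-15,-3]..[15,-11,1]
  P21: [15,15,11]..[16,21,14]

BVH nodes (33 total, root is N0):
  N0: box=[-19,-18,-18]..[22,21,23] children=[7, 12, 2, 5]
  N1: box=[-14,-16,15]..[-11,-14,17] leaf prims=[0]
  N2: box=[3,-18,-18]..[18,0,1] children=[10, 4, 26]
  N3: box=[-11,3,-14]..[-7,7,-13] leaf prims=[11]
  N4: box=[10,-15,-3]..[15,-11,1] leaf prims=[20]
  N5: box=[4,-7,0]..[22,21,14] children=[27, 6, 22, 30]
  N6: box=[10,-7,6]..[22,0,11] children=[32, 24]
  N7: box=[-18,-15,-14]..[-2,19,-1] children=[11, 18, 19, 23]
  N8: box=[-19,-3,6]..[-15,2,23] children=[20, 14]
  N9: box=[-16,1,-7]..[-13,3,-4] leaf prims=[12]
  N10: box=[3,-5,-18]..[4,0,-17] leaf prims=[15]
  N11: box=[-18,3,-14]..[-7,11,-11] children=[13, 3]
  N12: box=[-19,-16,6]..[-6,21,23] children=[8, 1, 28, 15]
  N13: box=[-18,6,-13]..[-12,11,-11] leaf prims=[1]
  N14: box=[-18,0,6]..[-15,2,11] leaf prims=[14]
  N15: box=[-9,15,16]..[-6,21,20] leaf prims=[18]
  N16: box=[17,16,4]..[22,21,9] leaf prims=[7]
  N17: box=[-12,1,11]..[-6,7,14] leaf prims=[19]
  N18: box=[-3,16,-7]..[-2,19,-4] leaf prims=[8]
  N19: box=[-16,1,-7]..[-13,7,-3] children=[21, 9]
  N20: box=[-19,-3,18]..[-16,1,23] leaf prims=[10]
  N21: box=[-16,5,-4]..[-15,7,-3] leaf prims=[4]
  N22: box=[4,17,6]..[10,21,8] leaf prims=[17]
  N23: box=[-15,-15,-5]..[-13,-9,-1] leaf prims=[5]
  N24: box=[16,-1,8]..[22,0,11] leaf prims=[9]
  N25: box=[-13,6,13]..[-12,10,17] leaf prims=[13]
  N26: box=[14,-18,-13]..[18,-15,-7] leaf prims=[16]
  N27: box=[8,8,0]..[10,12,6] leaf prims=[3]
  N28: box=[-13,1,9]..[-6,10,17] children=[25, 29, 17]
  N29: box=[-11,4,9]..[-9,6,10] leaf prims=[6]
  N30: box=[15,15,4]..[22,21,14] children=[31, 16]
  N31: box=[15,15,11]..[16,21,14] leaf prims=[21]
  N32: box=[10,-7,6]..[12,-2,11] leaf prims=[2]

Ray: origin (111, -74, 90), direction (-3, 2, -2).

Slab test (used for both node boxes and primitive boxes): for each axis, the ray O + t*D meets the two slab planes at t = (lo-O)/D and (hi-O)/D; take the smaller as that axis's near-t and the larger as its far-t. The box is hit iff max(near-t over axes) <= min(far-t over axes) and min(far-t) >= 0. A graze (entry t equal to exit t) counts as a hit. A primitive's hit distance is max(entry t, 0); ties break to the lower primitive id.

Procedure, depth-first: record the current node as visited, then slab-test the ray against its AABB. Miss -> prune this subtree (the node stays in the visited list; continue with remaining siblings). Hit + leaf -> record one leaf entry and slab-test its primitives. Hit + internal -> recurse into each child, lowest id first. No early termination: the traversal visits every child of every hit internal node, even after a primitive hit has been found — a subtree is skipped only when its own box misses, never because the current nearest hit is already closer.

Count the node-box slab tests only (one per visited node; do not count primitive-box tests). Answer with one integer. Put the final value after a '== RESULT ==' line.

Traverse from the root:
N0 x:[89/3,130/3] y:[28,95/2] z:[67/2,54] -> hit [67/2,130/3], descend [2, 5, 7, 12]
  N2 x:[31,36] y:[28,37] z:[89/2,54] -> miss, prune
  N5 x:[89/3,107/3] y:[67/2,95/2] z:[38,45] -> miss, prune
  N7 x:[113/3,43] y:[59/2,93/2] z:[91/2,52] -> miss, prune
  N12 x:[39,130/3] y:[29,95/2] z:[67/2,42] -> hit [39,42], descend [1, 8, 15, 28]
    N1 x:[122/3,125/3] y:[29,30] z:[73/2,75/2] -> miss, prune
    N8 x:[42,130/3] y:[71/2,38] z:[67/2,42] -> miss, prune
    N15 x:[39,40] y:[89/2,95/2] z:[35,37] -> miss, prune
    N28 x:[39,124/3] y:[75/2,42] z:[73/2,81/2] -> hit [39,81/2], descend [17, 25, 29]
      N17 x:[39,41] y:[75/2,81/2] z:[38,79/2] -> hit [39,79/2] leaf, test {P19@t=39}
      N25 x:[41,124/3] y:[40,42] z:[73/2,77/2] -> miss, prune
      N29 x:[40,122/3] y:[39,40] z:[40,81/2] -> hit [40,40] leaf, test {P6@t=40}

12 AABB tests over nodes [0, 2, 5, 7, 12, 1, 8, 15, 28, 17, 25, 29]; 2 leaves entered; closest P19.

== RESULT ==
12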